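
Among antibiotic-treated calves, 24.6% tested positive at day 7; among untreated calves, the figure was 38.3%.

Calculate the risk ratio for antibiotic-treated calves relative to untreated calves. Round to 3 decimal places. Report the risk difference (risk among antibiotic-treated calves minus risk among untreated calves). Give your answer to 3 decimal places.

RR = 0.642; RD = -0.137

RR = 0.2460 / 0.3830 = 0.642
risk difference = 0.2460 − 0.3830 = -0.137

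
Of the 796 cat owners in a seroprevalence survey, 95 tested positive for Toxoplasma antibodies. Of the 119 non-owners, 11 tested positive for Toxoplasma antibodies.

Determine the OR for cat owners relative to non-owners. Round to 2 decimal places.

1.33

odds, cat owners = 95/701 = 0.1355
odds, non-owners = 11/108 = 0.1019
OR = 0.1355 / 0.1019 = 1.33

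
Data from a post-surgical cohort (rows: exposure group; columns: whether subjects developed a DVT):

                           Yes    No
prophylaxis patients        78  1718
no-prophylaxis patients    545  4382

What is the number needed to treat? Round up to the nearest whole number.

15

risk, prophylaxis patients = 78/1796 = 0.043430
risk, no-prophylaxis patients = 545/4927 = 0.110615
absolute risk difference = 0.067185
1 / 0.067185 = 14.884 → round up → 15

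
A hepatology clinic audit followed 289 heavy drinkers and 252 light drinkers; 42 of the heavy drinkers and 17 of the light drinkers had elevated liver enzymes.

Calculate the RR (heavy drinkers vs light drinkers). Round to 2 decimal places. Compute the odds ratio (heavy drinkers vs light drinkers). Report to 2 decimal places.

RR = 2.15; OR = 2.35

risk, heavy drinkers = 42/289 = 0.1453
risk, light drinkers = 17/252 = 0.0675
RR = 0.1453 / 0.0675 = 2.15
odds, heavy drinkers = 42/247 = 0.1700
odds, light drinkers = 17/235 = 0.0723
OR = 0.1700 / 0.0723 = 2.35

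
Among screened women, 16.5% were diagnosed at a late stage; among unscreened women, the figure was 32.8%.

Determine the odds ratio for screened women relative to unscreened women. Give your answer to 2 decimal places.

odds, screened women = 0.1650/0.8350 = 0.1976
odds, unscreened women = 0.3280/0.6720 = 0.4881
OR = 0.1976 / 0.4881 = 0.40

OR = 0.40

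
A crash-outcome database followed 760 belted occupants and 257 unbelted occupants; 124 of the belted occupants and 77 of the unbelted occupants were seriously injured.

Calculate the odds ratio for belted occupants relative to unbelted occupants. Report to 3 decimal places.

OR ≈ 0.456

odds, belted occupants = 124/636 = 0.1950
odds, unbelted occupants = 77/180 = 0.4278
OR = 0.1950 / 0.4278 = 0.456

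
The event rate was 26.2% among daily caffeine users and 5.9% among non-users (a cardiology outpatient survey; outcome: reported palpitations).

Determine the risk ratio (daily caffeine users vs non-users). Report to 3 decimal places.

RR = 0.2620 / 0.0590 = 4.441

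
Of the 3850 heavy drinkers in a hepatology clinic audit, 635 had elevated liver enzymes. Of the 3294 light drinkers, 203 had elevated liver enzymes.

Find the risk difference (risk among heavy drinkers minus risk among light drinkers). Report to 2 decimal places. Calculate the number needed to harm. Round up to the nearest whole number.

risk, heavy drinkers = 635/3850 = 0.1649
risk, light drinkers = 203/3294 = 0.0616
risk difference = 0.1649 − 0.0616 = 0.10
absolute risk difference = 0.103308
1 / 0.103308 = 9.680 → round up → 10

RD = 0.10; NNH = 10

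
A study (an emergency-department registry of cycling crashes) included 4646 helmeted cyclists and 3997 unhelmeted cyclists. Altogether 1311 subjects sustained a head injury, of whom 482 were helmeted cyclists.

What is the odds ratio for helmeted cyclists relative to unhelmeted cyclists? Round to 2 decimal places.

OR: 0.44

helmeted cyclists without the outcome: 4646 − 482 = 4164
unhelmeted cyclists with the outcome: 1311 − 482 = 829
unhelmeted cyclists without the outcome: 3997 − 829 = 3168
odds, helmeted cyclists = 482/4164 = 0.1158
odds, unhelmeted cyclists = 829/3168 = 0.2617
OR = 0.1158 / 0.2617 = 0.44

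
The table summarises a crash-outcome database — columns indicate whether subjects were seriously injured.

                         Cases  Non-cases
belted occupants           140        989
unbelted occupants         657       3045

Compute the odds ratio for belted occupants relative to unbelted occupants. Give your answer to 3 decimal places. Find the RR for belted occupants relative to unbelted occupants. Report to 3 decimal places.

OR = (140 × 3045) / (989 × 657) = 426300/649773 ≈ 0.656
risk, belted occupants = 140/1129 = 0.1240
risk, unbelted occupants = 657/3702 = 0.1775
RR = 0.1240 / 0.1775 = 0.699

OR = 0.656; RR = 0.699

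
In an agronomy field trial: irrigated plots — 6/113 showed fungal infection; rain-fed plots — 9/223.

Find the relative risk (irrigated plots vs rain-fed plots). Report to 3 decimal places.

risk, irrigated plots = 6/113 = 0.05310
risk, rain-fed plots = 9/223 = 0.04036
RR = 0.05310 / 0.04036 = 1.316

RR: 1.316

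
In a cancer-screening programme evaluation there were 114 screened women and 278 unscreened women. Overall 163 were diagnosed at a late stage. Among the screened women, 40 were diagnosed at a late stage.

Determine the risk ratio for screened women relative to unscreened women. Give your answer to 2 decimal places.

RR = 0.79

screened women without the outcome: 114 − 40 = 74
unscreened women with the outcome: 163 − 40 = 123
unscreened women without the outcome: 278 − 123 = 155
risk, screened women = 40/114 = 0.3509
risk, unscreened women = 123/278 = 0.4424
RR = 0.3509 / 0.4424 = 0.79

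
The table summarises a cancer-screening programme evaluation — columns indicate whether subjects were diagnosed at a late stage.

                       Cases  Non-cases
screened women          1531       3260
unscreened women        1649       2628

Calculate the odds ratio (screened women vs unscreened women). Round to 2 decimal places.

OR = (1531 × 2628) / (3260 × 1649) = 4023468/5375740 ≈ 0.75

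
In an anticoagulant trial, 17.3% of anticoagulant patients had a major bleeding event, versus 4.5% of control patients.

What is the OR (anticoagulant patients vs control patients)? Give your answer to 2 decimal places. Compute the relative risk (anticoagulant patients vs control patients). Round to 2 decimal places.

odds, anticoagulant patients = 0.17300/0.82700 = 0.20919
odds, control patients = 0.04500/0.95500 = 0.04712
OR = 0.20919 / 0.04712 = 4.44
RR = 0.17300 / 0.04500 = 3.84

OR = 4.44; RR = 3.84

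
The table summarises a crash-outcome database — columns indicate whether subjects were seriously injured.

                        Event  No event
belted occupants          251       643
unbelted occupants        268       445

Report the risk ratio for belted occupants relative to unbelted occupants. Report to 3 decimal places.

0.747

risk, belted occupants = 251/894 = 0.2808
risk, unbelted occupants = 268/713 = 0.3759
RR = 0.2808 / 0.3759 = 0.747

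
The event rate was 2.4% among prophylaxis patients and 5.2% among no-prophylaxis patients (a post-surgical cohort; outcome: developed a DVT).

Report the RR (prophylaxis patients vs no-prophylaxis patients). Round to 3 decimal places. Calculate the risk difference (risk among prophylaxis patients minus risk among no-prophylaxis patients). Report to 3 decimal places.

RR = 0.462; RD = -0.028

RR = 0.02400 / 0.05200 = 0.462
risk difference = 0.02400 − 0.05200 = -0.028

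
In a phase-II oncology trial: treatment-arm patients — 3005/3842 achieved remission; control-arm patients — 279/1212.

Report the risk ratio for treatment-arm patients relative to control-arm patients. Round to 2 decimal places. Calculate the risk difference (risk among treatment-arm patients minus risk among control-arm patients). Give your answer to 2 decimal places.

risk, treatment-arm patients = 3005/3842 = 0.7821
risk, control-arm patients = 279/1212 = 0.2302
RR = 0.7821 / 0.2302 = 3.40
risk difference = 0.7821 − 0.2302 = 0.55

RR = 3.40; RD = 0.55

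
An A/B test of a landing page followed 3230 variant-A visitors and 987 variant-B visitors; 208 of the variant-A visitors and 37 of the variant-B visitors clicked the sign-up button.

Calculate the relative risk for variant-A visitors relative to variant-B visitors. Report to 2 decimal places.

risk, variant-A visitors = 208/3230 = 0.06440
risk, variant-B visitors = 37/987 = 0.03749
RR = 0.06440 / 0.03749 = 1.72

1.72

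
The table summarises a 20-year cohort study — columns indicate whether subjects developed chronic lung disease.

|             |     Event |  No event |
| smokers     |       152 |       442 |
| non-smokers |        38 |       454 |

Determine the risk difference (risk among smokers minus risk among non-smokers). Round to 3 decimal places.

RD = 0.179

risk, smokers = 152/594 = 0.2559
risk, non-smokers = 38/492 = 0.0772
risk difference = 0.2559 − 0.0772 = 0.179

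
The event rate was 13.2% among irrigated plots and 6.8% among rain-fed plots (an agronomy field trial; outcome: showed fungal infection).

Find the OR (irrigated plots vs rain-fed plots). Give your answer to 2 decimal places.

OR = 2.08

odds, irrigated plots = 0.1320/0.8680 = 0.1521
odds, rain-fed plots = 0.0680/0.9320 = 0.0730
OR = 0.1521 / 0.0730 = 2.08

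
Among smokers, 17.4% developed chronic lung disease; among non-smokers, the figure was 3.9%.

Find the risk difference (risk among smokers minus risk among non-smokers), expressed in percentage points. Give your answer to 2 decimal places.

risk difference = 0.17400 − 0.03900 = 0.13500 → 13.50 percentage points

RD = 13.50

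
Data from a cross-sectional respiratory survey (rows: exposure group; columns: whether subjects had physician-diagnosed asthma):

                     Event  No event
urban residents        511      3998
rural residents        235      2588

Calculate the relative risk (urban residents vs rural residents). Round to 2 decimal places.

risk, urban residents = 511/4509 = 0.1133
risk, rural residents = 235/2823 = 0.0832
RR = 0.1133 / 0.0832 = 1.36

RR ≈ 1.36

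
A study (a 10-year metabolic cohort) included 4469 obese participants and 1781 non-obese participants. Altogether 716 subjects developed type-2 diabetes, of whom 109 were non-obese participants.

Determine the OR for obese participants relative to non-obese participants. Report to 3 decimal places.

OR: 2.411

obese participants with the outcome: 716 − 109 = 607
obese participants without the outcome: 4469 − 607 = 3862
non-obese participants without the outcome: 1781 − 109 = 1672
odds, obese participants = 607/3862 = 0.1572
odds, non-obese participants = 109/1672 = 0.0652
OR = 0.1572 / 0.0652 = 2.411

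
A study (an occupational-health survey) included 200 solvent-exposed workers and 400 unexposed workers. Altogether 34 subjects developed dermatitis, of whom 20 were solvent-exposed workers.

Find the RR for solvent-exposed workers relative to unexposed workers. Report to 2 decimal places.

solvent-exposed workers without the outcome: 200 − 20 = 180
unexposed workers with the outcome: 34 − 20 = 14
unexposed workers without the outcome: 400 − 14 = 386
risk, solvent-exposed workers = 20/200 = 0.10000
risk, unexposed workers = 14/400 = 0.03500
RR = 0.10000 / 0.03500 = 2.86

RR: 2.86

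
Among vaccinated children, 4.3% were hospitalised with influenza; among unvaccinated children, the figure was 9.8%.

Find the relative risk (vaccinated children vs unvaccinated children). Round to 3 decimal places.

RR = 0.04300 / 0.09800 = 0.439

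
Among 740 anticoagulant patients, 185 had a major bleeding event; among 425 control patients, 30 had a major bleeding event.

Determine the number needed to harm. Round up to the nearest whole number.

NNH = 6

risk, anticoagulant patients = 185/740 = 0.250000
risk, control patients = 30/425 = 0.070588
absolute risk difference = 0.179412
1 / 0.179412 = 5.574 → round up → 6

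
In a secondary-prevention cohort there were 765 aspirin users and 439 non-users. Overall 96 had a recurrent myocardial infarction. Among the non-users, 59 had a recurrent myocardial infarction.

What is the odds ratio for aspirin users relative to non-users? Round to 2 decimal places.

OR ≈ 0.33

aspirin users with the outcome: 96 − 59 = 37
aspirin users without the outcome: 765 − 37 = 728
non-users without the outcome: 439 − 59 = 380
OR = (37 × 380) / (728 × 59) = 14060/42952 ≈ 0.33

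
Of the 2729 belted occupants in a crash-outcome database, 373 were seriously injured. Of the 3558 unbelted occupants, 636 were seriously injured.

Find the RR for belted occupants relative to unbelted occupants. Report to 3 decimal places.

RR: 0.765

risk, belted occupants = 373/2729 = 0.1367
risk, unbelted occupants = 636/3558 = 0.1788
RR = 0.1367 / 0.1788 = 0.765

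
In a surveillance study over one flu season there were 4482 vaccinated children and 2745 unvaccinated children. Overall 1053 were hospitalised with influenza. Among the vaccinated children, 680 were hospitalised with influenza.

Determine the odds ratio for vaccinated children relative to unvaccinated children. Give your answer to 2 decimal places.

OR = 1.14

vaccinated children without the outcome: 4482 − 680 = 3802
unvaccinated children with the outcome: 1053 − 680 = 373
unvaccinated children without the outcome: 2745 − 373 = 2372
odds, vaccinated children = 680/3802 = 0.1789
odds, unvaccinated children = 373/2372 = 0.1573
OR = 0.1789 / 0.1573 = 1.14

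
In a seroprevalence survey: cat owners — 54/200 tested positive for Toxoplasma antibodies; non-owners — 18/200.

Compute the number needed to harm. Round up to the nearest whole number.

risk, cat owners = 54/200 = 0.270000
risk, non-owners = 18/200 = 0.090000
absolute risk difference = 0.180000
1 / 0.180000 = 5.556 → round up → 6

NNH = 6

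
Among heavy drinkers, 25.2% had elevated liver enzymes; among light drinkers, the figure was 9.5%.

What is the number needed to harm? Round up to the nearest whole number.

absolute risk difference = 0.157000
1 / 0.157000 = 6.369 → round up → 7

NNH: 7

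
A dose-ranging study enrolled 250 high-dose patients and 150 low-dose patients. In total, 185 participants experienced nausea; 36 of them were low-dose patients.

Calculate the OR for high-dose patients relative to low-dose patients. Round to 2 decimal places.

high-dose patients with the outcome: 185 − 36 = 149
high-dose patients without the outcome: 250 − 149 = 101
low-dose patients without the outcome: 150 − 36 = 114
odds, high-dose patients = 149/101 = 1.4752
odds, low-dose patients = 36/114 = 0.3158
OR = 1.4752 / 0.3158 = 4.67

OR: 4.67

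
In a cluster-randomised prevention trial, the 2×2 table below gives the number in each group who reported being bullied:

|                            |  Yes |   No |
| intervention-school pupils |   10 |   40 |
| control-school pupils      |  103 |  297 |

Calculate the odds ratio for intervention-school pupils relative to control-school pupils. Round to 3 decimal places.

OR = 0.721

odds, intervention-school pupils = 10/40 = 0.2500
odds, control-school pupils = 103/297 = 0.3468
OR = 0.2500 / 0.3468 = 0.721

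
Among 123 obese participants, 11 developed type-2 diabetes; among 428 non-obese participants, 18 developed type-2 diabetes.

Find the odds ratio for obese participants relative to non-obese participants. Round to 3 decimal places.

OR = (11 × 410) / (112 × 18) = 4510/2016 ≈ 2.237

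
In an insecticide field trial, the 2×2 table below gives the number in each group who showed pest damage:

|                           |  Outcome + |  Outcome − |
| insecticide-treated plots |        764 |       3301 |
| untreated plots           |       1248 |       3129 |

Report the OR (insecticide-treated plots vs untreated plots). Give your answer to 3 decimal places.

odds, insecticide-treated plots = 764/3301 = 0.2314
odds, untreated plots = 1248/3129 = 0.3988
OR = 0.2314 / 0.3988 = 0.580

OR ≈ 0.580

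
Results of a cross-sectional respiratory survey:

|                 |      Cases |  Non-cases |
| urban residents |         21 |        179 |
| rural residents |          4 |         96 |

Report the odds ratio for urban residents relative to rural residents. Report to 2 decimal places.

odds, urban residents = 21/179 = 0.11732
odds, rural residents = 4/96 = 0.04167
OR = 0.11732 / 0.04167 = 2.82

OR: 2.82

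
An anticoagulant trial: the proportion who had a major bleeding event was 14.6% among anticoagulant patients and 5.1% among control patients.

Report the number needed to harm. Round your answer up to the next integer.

absolute risk difference = 0.095000
1 / 0.095000 = 10.526 → round up → 11

11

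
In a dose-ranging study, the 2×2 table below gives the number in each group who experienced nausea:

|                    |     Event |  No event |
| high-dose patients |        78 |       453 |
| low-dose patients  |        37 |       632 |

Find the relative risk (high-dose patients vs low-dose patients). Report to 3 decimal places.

RR: 2.656

risk, high-dose patients = 78/531 = 0.1469
risk, low-dose patients = 37/669 = 0.0553
RR = 0.1469 / 0.0553 = 2.656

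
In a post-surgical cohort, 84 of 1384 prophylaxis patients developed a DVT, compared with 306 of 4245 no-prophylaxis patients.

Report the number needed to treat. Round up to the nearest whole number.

NNT ≈ 88

risk, prophylaxis patients = 84/1384 = 0.060694
risk, no-prophylaxis patients = 306/4245 = 0.072085
absolute risk difference = 0.011391
1 / 0.011391 = 87.789 → round up → 88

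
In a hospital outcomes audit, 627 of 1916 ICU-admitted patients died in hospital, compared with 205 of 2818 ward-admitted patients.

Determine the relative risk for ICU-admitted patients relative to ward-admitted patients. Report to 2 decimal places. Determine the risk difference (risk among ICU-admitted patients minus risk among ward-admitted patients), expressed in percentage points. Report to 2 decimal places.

RR = 4.50; RD = 25.45

risk, ICU-admitted patients = 627/1916 = 0.3272
risk, ward-admitted patients = 205/2818 = 0.0727
RR = 0.3272 / 0.0727 = 4.50
risk difference = 0.3272 − 0.0727 = 0.2545 → 25.45 percentage points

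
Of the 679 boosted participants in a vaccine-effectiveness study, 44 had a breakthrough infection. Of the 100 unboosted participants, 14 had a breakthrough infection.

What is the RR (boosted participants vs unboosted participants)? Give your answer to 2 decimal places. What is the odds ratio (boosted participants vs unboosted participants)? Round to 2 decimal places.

RR = 0.46; OR = 0.43

risk, boosted participants = 44/679 = 0.0648
risk, unboosted participants = 14/100 = 0.1400
RR = 0.0648 / 0.1400 = 0.46
odds, boosted participants = 44/635 = 0.0693
odds, unboosted participants = 14/86 = 0.1628
OR = 0.0693 / 0.1628 = 0.43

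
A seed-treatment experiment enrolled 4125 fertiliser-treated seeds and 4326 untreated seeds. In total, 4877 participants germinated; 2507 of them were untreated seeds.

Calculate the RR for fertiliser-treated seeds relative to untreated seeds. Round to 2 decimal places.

RR: 0.99

fertiliser-treated seeds with the outcome: 4877 − 2507 = 2370
fertiliser-treated seeds without the outcome: 4125 − 2370 = 1755
untreated seeds without the outcome: 4326 − 2507 = 1819
risk, fertiliser-treated seeds = 2370/4125 = 0.5745
risk, untreated seeds = 2507/4326 = 0.5795
RR = 0.5745 / 0.5795 = 0.99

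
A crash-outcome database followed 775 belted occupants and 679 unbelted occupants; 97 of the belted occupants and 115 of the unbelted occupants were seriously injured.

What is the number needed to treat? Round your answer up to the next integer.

23

risk, belted occupants = 97/775 = 0.125161
risk, unbelted occupants = 115/679 = 0.169367
absolute risk difference = 0.044205
1 / 0.044205 = 22.622 → round up → 23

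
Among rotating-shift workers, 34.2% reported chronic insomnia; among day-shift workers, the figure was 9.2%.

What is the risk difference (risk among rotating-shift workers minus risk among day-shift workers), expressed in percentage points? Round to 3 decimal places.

25.000

risk difference = 0.3420 − 0.0920 = 0.2500 → 25.000 percentage points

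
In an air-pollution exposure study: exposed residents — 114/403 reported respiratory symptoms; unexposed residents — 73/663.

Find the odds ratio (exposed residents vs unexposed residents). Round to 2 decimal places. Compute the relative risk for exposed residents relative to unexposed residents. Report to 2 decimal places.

odds, exposed residents = 114/289 = 0.3945
odds, unexposed residents = 73/590 = 0.1237
OR = 0.3945 / 0.1237 = 3.19
risk, exposed residents = 114/403 = 0.2829
risk, unexposed residents = 73/663 = 0.1101
RR = 0.2829 / 0.1101 = 2.57

OR = 3.19; RR = 2.57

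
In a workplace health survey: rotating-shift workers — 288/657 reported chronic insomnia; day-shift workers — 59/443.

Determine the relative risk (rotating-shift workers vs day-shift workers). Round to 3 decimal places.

risk, rotating-shift workers = 288/657 = 0.4384
risk, day-shift workers = 59/443 = 0.1332
RR = 0.4384 / 0.1332 = 3.291

RR: 3.291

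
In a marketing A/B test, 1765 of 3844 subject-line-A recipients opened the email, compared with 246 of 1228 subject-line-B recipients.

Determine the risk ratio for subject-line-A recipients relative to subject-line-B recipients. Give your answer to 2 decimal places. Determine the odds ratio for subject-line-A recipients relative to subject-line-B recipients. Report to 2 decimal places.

risk, subject-line-A recipients = 1765/3844 = 0.4592
risk, subject-line-B recipients = 246/1228 = 0.2003
RR = 0.4592 / 0.2003 = 2.29
OR = (1765 × 982) / (2079 × 246) = 1733230/511434 ≈ 3.39

RR = 2.29; OR = 3.39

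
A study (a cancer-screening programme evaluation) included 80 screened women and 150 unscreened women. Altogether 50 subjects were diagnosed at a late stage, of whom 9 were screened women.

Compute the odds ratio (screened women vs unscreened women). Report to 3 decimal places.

0.337

screened women without the outcome: 80 − 9 = 71
unscreened women with the outcome: 50 − 9 = 41
unscreened women without the outcome: 150 − 41 = 109
odds, screened women = 9/71 = 0.1268
odds, unscreened women = 41/109 = 0.3761
OR = 0.1268 / 0.3761 = 0.337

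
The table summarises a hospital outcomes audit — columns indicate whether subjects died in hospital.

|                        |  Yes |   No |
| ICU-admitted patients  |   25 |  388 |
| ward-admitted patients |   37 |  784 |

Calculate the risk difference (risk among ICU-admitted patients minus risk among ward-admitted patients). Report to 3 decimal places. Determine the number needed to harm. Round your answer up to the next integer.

risk, ICU-admitted patients = 25/413 = 0.06053
risk, ward-admitted patients = 37/821 = 0.04507
risk difference = 0.06053 − 0.04507 = 0.015
absolute risk difference = 0.015466
1 / 0.015466 = 64.658 → round up → 65

RD = 0.015; NNH = 65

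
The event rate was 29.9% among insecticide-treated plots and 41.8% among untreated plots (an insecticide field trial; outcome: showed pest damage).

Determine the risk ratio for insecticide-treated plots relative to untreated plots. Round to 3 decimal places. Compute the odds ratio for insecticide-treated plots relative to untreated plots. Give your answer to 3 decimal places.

RR = 0.2990 / 0.4180 = 0.715
odds, insecticide-treated plots = 0.2990/0.7010 = 0.4265
odds, untreated plots = 0.4180/0.5820 = 0.7182
OR = 0.4265 / 0.7182 = 0.594

RR = 0.715; OR = 0.594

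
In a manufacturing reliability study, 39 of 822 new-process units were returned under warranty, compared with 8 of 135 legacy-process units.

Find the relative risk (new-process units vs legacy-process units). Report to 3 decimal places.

risk, new-process units = 39/822 = 0.04745
risk, legacy-process units = 8/135 = 0.05926
RR = 0.04745 / 0.05926 = 0.801

0.801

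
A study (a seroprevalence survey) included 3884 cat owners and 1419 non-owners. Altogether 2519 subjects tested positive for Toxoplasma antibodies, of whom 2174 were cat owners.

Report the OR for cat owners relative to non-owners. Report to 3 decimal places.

cat owners without the outcome: 3884 − 2174 = 1710
non-owners with the outcome: 2519 − 2174 = 345
non-owners without the outcome: 1419 − 345 = 1074
odds, cat owners = 2174/1710 = 1.2713
odds, non-owners = 345/1074 = 0.3212
OR = 1.2713 / 0.3212 = 3.958

OR: 3.958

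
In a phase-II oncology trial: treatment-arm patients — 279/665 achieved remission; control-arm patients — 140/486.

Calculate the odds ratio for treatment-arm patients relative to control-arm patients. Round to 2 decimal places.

odds, treatment-arm patients = 279/386 = 0.7228
odds, control-arm patients = 140/346 = 0.4046
OR = 0.7228 / 0.4046 = 1.79

OR = 1.79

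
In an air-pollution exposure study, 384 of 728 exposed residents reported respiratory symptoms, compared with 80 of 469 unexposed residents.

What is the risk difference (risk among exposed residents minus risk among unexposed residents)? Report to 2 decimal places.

RD ≈ 0.36

risk, exposed residents = 384/728 = 0.5275
risk, unexposed residents = 80/469 = 0.1706
risk difference = 0.5275 − 0.1706 = 0.36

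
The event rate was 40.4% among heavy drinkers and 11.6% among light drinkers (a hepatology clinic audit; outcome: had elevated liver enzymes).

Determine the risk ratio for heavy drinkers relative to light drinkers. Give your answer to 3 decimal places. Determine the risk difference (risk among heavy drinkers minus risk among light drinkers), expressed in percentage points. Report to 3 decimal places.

RR = 0.4040 / 0.1160 = 3.483
risk difference = 0.4040 − 0.1160 = 0.2880 → 28.800 percentage points

RR = 3.483; RD = 28.800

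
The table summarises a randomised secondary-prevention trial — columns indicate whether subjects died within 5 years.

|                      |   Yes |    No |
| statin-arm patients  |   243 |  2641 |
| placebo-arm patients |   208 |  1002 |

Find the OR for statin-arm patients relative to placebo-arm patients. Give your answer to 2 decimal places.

OR = (243 × 1002) / (2641 × 208) = 243486/549328 ≈ 0.44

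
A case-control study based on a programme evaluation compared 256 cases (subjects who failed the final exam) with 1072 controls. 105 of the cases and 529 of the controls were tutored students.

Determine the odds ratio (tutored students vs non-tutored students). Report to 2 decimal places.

odds, tutored students = 105/529 = 0.1985
odds, non-tutored students = 151/543 = 0.2781
OR = 0.1985 / 0.2781 = 0.71

OR = 0.71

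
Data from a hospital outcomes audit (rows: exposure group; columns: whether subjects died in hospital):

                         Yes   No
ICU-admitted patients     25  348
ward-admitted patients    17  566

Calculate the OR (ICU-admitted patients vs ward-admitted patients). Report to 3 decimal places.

OR = (25 × 566) / (348 × 17) = 14150/5916 ≈ 2.392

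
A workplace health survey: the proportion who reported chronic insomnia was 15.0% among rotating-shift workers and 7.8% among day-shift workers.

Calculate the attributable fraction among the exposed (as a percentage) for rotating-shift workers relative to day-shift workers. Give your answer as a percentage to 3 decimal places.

AR% = (0.1500 − 0.0780) / 0.1500 = 0.4800 → 48.000%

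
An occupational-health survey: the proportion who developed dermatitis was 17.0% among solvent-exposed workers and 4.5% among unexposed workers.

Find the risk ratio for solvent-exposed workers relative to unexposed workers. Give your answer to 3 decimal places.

RR = 0.17000 / 0.04500 = 3.778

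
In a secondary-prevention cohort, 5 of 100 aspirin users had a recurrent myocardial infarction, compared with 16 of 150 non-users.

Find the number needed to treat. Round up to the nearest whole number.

18

risk, aspirin users = 5/100 = 0.050000
risk, non-users = 16/150 = 0.106667
absolute risk difference = 0.056667
1 / 0.056667 = 17.647 → round up → 18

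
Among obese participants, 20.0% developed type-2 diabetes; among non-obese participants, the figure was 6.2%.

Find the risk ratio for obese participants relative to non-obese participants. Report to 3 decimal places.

RR = 0.2000 / 0.0620 = 3.226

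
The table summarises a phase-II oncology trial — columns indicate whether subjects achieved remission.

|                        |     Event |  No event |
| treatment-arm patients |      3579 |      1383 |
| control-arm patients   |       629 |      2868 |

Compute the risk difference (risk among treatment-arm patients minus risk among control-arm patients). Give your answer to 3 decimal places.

risk, treatment-arm patients = 3579/4962 = 0.7213
risk, control-arm patients = 629/3497 = 0.1799
risk difference = 0.7213 − 0.1799 = 0.541

RD: 0.541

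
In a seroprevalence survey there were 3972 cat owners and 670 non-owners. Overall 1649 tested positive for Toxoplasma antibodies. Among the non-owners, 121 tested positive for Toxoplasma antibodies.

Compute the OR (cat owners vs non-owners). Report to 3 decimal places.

cat owners with the outcome: 1649 − 121 = 1528
cat owners without the outcome: 3972 − 1528 = 2444
non-owners without the outcome: 670 − 121 = 549
OR = (1528 × 549) / (2444 × 121) = 838872/295724 ≈ 2.837

OR ≈ 2.837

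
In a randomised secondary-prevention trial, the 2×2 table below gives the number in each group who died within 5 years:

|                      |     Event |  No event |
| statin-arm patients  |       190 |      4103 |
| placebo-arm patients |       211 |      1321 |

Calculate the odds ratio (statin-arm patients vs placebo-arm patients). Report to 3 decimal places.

odds, statin-arm patients = 190/4103 = 0.04631
odds, placebo-arm patients = 211/1321 = 0.15973
OR = 0.04631 / 0.15973 = 0.290

0.290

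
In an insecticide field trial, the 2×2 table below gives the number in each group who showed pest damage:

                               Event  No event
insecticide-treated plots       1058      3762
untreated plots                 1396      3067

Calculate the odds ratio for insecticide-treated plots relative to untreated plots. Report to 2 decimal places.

odds, insecticide-treated plots = 1058/3762 = 0.2812
odds, untreated plots = 1396/3067 = 0.4552
OR = 0.2812 / 0.4552 = 0.62

OR: 0.62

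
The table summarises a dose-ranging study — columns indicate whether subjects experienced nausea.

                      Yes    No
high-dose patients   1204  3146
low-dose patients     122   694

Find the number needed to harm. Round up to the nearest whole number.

risk, high-dose patients = 1204/4350 = 0.276782
risk, low-dose patients = 122/816 = 0.149510
absolute risk difference = 0.127272
1 / 0.127272 = 7.857 → round up → 8

8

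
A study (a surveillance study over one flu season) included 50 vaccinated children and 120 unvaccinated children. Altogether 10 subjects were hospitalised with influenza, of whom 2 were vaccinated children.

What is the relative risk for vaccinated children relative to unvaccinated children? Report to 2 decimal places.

vaccinated children without the outcome: 50 − 2 = 48
unvaccinated children with the outcome: 10 − 2 = 8
unvaccinated children without the outcome: 120 − 8 = 112
risk, vaccinated children = 2/50 = 0.04000
risk, unvaccinated children = 8/120 = 0.06667
RR = 0.04000 / 0.06667 = 0.60

RR = 0.60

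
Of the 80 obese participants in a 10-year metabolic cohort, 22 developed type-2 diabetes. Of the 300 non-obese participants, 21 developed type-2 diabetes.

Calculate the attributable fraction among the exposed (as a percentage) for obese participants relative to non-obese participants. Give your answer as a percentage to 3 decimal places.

74.545%

risk, obese participants = 22/80 = 0.2750
risk, non-obese participants = 21/300 = 0.0700
AR% = (0.2750 − 0.0700) / 0.2750 = 0.7455 → 74.545%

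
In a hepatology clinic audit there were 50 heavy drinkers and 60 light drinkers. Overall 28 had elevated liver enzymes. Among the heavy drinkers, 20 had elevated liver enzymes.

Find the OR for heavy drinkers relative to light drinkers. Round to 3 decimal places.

4.333

heavy drinkers without the outcome: 50 − 20 = 30
light drinkers with the outcome: 28 − 20 = 8
light drinkers without the outcome: 60 − 8 = 52
OR = (20 × 52) / (30 × 8) = 1040/240 ≈ 4.333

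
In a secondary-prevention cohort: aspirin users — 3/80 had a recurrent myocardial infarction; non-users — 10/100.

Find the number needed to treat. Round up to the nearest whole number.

risk, aspirin users = 3/80 = 0.037500
risk, non-users = 10/100 = 0.100000
absolute risk difference = 0.062500
1 / 0.062500 = 16.000 → round up → 16

NNT: 16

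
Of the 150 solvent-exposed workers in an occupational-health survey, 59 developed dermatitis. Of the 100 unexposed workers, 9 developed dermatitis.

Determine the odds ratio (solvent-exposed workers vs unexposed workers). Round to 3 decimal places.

OR = (59 × 91) / (91 × 9) = 5369/819 ≈ 6.556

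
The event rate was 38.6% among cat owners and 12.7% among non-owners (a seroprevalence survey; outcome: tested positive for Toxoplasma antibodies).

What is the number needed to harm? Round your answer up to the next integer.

absolute risk difference = 0.259000
1 / 0.259000 = 3.861 → round up → 4

4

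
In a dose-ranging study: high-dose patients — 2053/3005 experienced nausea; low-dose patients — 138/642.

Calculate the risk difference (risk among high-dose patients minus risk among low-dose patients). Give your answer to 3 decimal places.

0.468

risk, high-dose patients = 2053/3005 = 0.6832
risk, low-dose patients = 138/642 = 0.2150
risk difference = 0.6832 − 0.2150 = 0.468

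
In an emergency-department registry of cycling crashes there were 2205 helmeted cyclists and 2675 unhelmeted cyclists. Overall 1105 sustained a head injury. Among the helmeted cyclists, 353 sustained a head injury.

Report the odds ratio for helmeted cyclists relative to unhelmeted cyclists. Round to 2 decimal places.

0.49

helmeted cyclists without the outcome: 2205 − 353 = 1852
unhelmeted cyclists with the outcome: 1105 − 353 = 752
unhelmeted cyclists without the outcome: 2675 − 752 = 1923
odds, helmeted cyclists = 353/1852 = 0.1906
odds, unhelmeted cyclists = 752/1923 = 0.3911
OR = 0.1906 / 0.3911 = 0.49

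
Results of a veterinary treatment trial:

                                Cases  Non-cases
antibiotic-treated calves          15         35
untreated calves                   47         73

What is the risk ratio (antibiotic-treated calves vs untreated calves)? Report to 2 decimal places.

risk, antibiotic-treated calves = 15/50 = 0.3000
risk, untreated calves = 47/120 = 0.3917
RR = 0.3000 / 0.3917 = 0.77

RR ≈ 0.77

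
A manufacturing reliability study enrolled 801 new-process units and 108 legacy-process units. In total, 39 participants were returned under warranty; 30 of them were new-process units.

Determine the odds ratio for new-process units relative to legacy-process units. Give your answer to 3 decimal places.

new-process units without the outcome: 801 − 30 = 771
legacy-process units with the outcome: 39 − 30 = 9
legacy-process units without the outcome: 108 − 9 = 99
odds, new-process units = 30/771 = 0.03891
odds, legacy-process units = 9/99 = 0.09091
OR = 0.03891 / 0.09091 = 0.428

OR ≈ 0.428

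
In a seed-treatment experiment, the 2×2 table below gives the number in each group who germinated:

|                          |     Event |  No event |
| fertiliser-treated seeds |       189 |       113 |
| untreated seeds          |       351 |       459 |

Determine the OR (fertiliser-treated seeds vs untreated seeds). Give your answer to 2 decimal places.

OR = (189 × 459) / (113 × 351) = 86751/39663 ≈ 2.19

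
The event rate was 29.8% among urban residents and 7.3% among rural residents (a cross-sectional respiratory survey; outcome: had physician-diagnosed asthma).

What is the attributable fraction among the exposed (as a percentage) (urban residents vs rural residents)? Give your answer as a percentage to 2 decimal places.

AR% = (0.2980 − 0.0730) / 0.2980 = 0.7550 → 75.50%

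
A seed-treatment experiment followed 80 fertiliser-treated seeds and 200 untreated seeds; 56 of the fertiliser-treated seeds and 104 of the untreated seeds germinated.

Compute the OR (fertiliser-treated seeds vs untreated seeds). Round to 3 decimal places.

odds, fertiliser-treated seeds = 56/24 = 2.3333
odds, untreated seeds = 104/96 = 1.0833
OR = 2.3333 / 1.0833 = 2.154

OR: 2.154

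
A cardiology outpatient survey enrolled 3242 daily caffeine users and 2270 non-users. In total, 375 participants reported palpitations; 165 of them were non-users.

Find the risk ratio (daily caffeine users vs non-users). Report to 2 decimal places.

0.89

daily caffeine users with the outcome: 375 − 165 = 210
daily caffeine users without the outcome: 3242 − 210 = 3032
non-users without the outcome: 2270 − 165 = 2105
risk, daily caffeine users = 210/3242 = 0.0648
risk, non-users = 165/2270 = 0.0727
RR = 0.0648 / 0.0727 = 0.89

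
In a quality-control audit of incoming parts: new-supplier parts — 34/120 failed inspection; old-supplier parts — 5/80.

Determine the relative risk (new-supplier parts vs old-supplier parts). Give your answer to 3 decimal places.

risk, new-supplier parts = 34/120 = 0.2833
risk, old-supplier parts = 5/80 = 0.0625
RR = 0.2833 / 0.0625 = 4.533

RR = 4.533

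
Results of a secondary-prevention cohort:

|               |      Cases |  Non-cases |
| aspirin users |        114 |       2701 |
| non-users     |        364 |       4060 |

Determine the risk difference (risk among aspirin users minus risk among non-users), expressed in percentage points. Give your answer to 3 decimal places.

RD = -4.178

risk, aspirin users = 114/2815 = 0.04050
risk, non-users = 364/4424 = 0.08228
risk difference = 0.04050 − 0.08228 = -0.04178 → -4.178 percentage points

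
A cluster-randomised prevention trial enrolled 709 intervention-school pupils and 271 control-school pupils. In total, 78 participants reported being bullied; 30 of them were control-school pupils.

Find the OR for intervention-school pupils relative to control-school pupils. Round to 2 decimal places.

OR ≈ 0.58

intervention-school pupils with the outcome: 78 − 30 = 48
intervention-school pupils without the outcome: 709 − 48 = 661
control-school pupils without the outcome: 271 − 30 = 241
odds, intervention-school pupils = 48/661 = 0.0726
odds, control-school pupils = 30/241 = 0.1245
OR = 0.0726 / 0.1245 = 0.58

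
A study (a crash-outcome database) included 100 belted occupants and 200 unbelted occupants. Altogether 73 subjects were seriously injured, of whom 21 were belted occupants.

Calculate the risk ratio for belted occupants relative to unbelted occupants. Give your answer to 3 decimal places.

belted occupants without the outcome: 100 − 21 = 79
unbelted occupants with the outcome: 73 − 21 = 52
unbelted occupants without the outcome: 200 − 52 = 148
risk, belted occupants = 21/100 = 0.2100
risk, unbelted occupants = 52/200 = 0.2600
RR = 0.2100 / 0.2600 = 0.808

0.808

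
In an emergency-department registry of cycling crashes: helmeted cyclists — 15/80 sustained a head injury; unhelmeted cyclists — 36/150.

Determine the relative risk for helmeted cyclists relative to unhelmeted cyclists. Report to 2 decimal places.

risk, helmeted cyclists = 15/80 = 0.1875
risk, unhelmeted cyclists = 36/150 = 0.2400
RR = 0.1875 / 0.2400 = 0.78

0.78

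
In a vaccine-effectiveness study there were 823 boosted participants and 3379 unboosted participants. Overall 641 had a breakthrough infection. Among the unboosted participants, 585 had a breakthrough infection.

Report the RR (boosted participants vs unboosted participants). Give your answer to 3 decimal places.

boosted participants with the outcome: 641 − 585 = 56
boosted participants without the outcome: 823 − 56 = 767
unboosted participants without the outcome: 3379 − 585 = 2794
risk, boosted participants = 56/823 = 0.0680
risk, unboosted participants = 585/3379 = 0.1731
RR = 0.0680 / 0.1731 = 0.393

0.393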